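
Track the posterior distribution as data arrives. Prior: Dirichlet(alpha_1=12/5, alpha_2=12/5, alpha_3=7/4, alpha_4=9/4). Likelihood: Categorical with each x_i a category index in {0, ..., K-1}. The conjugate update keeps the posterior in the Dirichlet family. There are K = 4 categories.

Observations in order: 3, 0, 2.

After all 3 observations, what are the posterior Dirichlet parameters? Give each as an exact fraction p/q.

alpha_1=17/5, alpha_2=12/5, alpha_3=11/4, alpha_4=13/4

obs 1: x=3 → posterior Dirichlet(12/5, 12/5, 7/4, 13/4)
obs 2: x=0 → posterior Dirichlet(17/5, 12/5, 7/4, 13/4)
obs 3: x=2 → posterior Dirichlet(17/5, 12/5, 11/4, 13/4)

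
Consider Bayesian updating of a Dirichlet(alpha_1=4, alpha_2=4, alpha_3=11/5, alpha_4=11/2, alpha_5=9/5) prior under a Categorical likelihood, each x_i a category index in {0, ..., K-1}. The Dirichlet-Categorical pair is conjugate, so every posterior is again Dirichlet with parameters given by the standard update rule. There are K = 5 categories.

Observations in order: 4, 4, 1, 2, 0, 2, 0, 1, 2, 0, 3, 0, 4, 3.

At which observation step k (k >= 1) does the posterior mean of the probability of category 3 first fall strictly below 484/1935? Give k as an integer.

obs 1: x=4 → posterior Dirichlet(4, 4, 11/5, 11/2, 14/5)
obs 2: x=4 → posterior Dirichlet(4, 4, 11/5, 11/2, 19/5)
obs 3: x=1 → posterior Dirichlet(4, 5, 11/5, 11/2, 19/5)
obs 4: x=2 → posterior Dirichlet(4, 5, 16/5, 11/2, 19/5)
obs 5: x=0 → posterior Dirichlet(5, 5, 16/5, 11/2, 19/5)
obs 6: x=2 → posterior Dirichlet(5, 5, 21/5, 11/2, 19/5)
obs 7: x=0 → posterior Dirichlet(6, 5, 21/5, 11/2, 19/5)
obs 8: x=1 → posterior Dirichlet(6, 6, 21/5, 11/2, 19/5)
obs 9: x=2 → posterior Dirichlet(6, 6, 26/5, 11/2, 19/5)
obs 10: x=0 → posterior Dirichlet(7, 6, 26/5, 11/2, 19/5)
obs 11: x=3 → posterior Dirichlet(7, 6, 26/5, 13/2, 19/5)
obs 12: x=0 → posterior Dirichlet(8, 6, 26/5, 13/2, 19/5)
obs 13: x=4 → posterior Dirichlet(8, 6, 26/5, 13/2, 24/5)
obs 14: x=3 → posterior Dirichlet(8, 6, 26/5, 15/2, 24/5)

k = 5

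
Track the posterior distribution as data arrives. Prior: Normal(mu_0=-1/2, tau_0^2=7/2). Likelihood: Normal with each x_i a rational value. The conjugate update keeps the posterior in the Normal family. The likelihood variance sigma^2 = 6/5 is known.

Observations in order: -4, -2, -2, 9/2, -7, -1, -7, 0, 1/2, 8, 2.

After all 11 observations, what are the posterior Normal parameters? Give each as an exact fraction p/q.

obs 1: x=-4 → posterior Normal(-146/47, 42/47)
obs 2: x=-2 → posterior Normal(-108/41, 21/41)
obs 3: x=-2 → posterior Normal(-22/9, 14/39)
obs 4: x=9/2 → posterior Normal(-257/304, 21/76)
obs 5: x=-7 → posterior Normal(-747/374, 42/187)
obs 6: x=-1 → posterior Normal(-817/444, 7/37)
obs 7: x=-7 → posterior Normal(-1307/514, 42/257)
obs 8: x=0 → posterior Normal(-1307/584, 21/146)
obs 9: x=1/2 → posterior Normal(-212/109, 14/109)
obs 10: x=8 → posterior Normal(-178/181, 21/181)
obs 11: x=2 → posterior Normal(-286/397, 42/397)

mu_0=-286/397, tau_0^2=42/397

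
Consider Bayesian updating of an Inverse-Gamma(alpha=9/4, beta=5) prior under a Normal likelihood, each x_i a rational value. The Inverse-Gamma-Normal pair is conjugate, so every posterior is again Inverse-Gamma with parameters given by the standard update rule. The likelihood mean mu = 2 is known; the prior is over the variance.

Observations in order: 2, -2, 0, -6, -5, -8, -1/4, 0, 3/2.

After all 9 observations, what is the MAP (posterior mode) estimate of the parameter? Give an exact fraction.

4037/248

obs 1: x=2 → posterior Inverse-Gamma(11/4, 5)
obs 2: x=-2 → posterior Inverse-Gamma(13/4, 13)
obs 3: x=0 → posterior Inverse-Gamma(15/4, 15)
obs 4: x=-6 → posterior Inverse-Gamma(17/4, 47)
obs 5: x=-5 → posterior Inverse-Gamma(19/4, 143/2)
obs 6: x=-8 → posterior Inverse-Gamma(21/4, 243/2)
obs 7: x=-1/4 → posterior Inverse-Gamma(23/4, 3969/32)
obs 8: x=0 → posterior Inverse-Gamma(25/4, 4033/32)
obs 9: x=3/2 → posterior Inverse-Gamma(27/4, 4037/32)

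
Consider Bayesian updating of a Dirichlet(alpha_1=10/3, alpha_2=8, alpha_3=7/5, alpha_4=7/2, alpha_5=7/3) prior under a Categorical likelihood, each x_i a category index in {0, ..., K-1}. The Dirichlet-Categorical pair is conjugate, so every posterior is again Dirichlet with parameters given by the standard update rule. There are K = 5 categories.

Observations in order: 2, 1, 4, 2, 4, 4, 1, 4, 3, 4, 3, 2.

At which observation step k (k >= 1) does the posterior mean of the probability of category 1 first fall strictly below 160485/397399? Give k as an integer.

obs 1: x=2 → posterior Dirichlet(10/3, 8, 12/5, 7/2, 7/3)
obs 2: x=1 → posterior Dirichlet(10/3, 9, 12/5, 7/2, 7/3)
obs 3: x=4 → posterior Dirichlet(10/3, 9, 12/5, 7/2, 10/3)
obs 4: x=2 → posterior Dirichlet(10/3, 9, 17/5, 7/2, 10/3)
obs 5: x=4 → posterior Dirichlet(10/3, 9, 17/5, 7/2, 13/3)
obs 6: x=4 → posterior Dirichlet(10/3, 9, 17/5, 7/2, 16/3)
obs 7: x=1 → posterior Dirichlet(10/3, 10, 17/5, 7/2, 16/3)
obs 8: x=4 → posterior Dirichlet(10/3, 10, 17/5, 7/2, 19/3)
obs 9: x=3 → posterior Dirichlet(10/3, 10, 17/5, 9/2, 19/3)
obs 10: x=4 → posterior Dirichlet(10/3, 10, 17/5, 9/2, 22/3)
obs 11: x=3 → posterior Dirichlet(10/3, 10, 17/5, 11/2, 22/3)
obs 12: x=2 → posterior Dirichlet(10/3, 10, 22/5, 11/2, 22/3)

k = 4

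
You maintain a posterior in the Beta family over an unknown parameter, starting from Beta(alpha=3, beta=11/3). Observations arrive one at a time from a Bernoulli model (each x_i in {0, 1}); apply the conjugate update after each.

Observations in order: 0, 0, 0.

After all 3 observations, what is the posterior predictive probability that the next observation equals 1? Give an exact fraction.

9/29

obs 1: x=0 → posterior Beta(3, 14/3)
obs 2: x=0 → posterior Beta(3, 17/3)
obs 3: x=0 → posterior Beta(3, 20/3)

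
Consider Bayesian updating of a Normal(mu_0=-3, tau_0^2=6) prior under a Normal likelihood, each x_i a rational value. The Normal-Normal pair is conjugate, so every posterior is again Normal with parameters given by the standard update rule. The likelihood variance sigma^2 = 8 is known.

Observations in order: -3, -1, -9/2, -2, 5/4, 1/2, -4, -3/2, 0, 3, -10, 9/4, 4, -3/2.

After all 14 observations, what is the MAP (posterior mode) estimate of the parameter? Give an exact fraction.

obs 1: x=-3 → posterior Normal(-3, 24/7)
obs 2: x=-1 → posterior Normal(-12/5, 12/5)
obs 3: x=-9/2 → posterior Normal(-75/26, 24/13)
obs 4: x=-2 → posterior Normal(-87/32, 3/2)
obs 5: x=5/4 → posterior Normal(-159/76, 24/19)
obs 6: x=1/2 → posterior Normal(-153/88, 12/11)
obs 7: x=-4 → posterior Normal(-201/100, 24/25)
obs 8: x=-3/2 → posterior Normal(-219/112, 6/7)
obs 9: x=0 → posterior Normal(-219/124, 24/31)
obs 10: x=3 → posterior Normal(-183/136, 12/17)
obs 11: x=-10 → posterior Normal(-303/148, 24/37)
obs 12: x=9/4 → posterior Normal(-69/40, 3/5)
obs 13: x=4 → posterior Normal(-57/43, 24/43)
obs 14: x=-3/2 → posterior Normal(-123/92, 12/23)

-123/92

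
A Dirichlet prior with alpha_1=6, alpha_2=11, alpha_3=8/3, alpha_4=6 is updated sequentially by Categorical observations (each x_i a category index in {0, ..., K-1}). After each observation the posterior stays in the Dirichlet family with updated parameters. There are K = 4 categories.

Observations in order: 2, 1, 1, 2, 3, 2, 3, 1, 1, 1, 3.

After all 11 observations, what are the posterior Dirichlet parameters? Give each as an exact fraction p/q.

obs 1: x=2 → posterior Dirichlet(6, 11, 11/3, 6)
obs 2: x=1 → posterior Dirichlet(6, 12, 11/3, 6)
obs 3: x=1 → posterior Dirichlet(6, 13, 11/3, 6)
obs 4: x=2 → posterior Dirichlet(6, 13, 14/3, 6)
obs 5: x=3 → posterior Dirichlet(6, 13, 14/3, 7)
obs 6: x=2 → posterior Dirichlet(6, 13, 17/3, 7)
obs 7: x=3 → posterior Dirichlet(6, 13, 17/3, 8)
obs 8: x=1 → posterior Dirichlet(6, 14, 17/3, 8)
obs 9: x=1 → posterior Dirichlet(6, 15, 17/3, 8)
obs 10: x=1 → posterior Dirichlet(6, 16, 17/3, 8)
obs 11: x=3 → posterior Dirichlet(6, 16, 17/3, 9)

alpha_1=6, alpha_2=16, alpha_3=17/3, alpha_4=9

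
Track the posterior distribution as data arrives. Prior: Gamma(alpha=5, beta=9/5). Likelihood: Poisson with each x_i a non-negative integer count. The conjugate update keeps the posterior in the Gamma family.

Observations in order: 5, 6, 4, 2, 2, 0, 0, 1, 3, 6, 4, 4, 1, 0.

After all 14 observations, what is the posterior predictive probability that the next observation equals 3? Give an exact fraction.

obs 1: x=5 → posterior Gamma(10, 14/5)
obs 2: x=6 → posterior Gamma(16, 19/5)
obs 3: x=4 → posterior Gamma(20, 24/5)
obs 4: x=2 → posterior Gamma(22, 29/5)
obs 5: x=2 → posterior Gamma(24, 34/5)
obs 6: x=0 → posterior Gamma(24, 39/5)
obs 7: x=0 → posterior Gamma(24, 44/5)
obs 8: x=1 → posterior Gamma(25, 49/5)
obs 9: x=3 → posterior Gamma(28, 54/5)
obs 10: x=6 → posterior Gamma(34, 59/5)
obs 11: x=4 → posterior Gamma(38, 64/5)
obs 12: x=4 → posterior Gamma(42, 69/5)
obs 13: x=1 → posterior Gamma(43, 74/5)
obs 14: x=0 → posterior Gamma(43, 79/5)

1171402330098179143799757044236202929016814793413387290791640097877861936217330300654375/5478931976040876901098800131944839053149509470618948025108360316903604329850356457537536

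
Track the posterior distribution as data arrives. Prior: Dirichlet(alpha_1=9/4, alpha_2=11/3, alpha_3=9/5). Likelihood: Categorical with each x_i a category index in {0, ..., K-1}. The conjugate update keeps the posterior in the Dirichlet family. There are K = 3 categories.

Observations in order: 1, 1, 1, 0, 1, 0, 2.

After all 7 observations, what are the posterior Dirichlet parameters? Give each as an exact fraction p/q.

obs 1: x=1 → posterior Dirichlet(9/4, 14/3, 9/5)
obs 2: x=1 → posterior Dirichlet(9/4, 17/3, 9/5)
obs 3: x=1 → posterior Dirichlet(9/4, 20/3, 9/5)
obs 4: x=0 → posterior Dirichlet(13/4, 20/3, 9/5)
obs 5: x=1 → posterior Dirichlet(13/4, 23/3, 9/5)
obs 6: x=0 → posterior Dirichlet(17/4, 23/3, 9/5)
obs 7: x=2 → posterior Dirichlet(17/4, 23/3, 14/5)

alpha_1=17/4, alpha_2=23/3, alpha_3=14/5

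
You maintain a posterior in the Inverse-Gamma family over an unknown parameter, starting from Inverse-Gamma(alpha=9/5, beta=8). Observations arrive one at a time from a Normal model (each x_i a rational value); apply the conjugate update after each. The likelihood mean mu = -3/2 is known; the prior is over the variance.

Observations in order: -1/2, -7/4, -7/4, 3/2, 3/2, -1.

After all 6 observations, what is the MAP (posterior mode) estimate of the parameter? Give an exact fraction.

1415/464

obs 1: x=-1/2 → posterior Inverse-Gamma(23/10, 17/2)
obs 2: x=-7/4 → posterior Inverse-Gamma(14/5, 273/32)
obs 3: x=-7/4 → posterior Inverse-Gamma(33/10, 137/16)
obs 4: x=3/2 → posterior Inverse-Gamma(19/5, 209/16)
obs 5: x=3/2 → posterior Inverse-Gamma(43/10, 281/16)
obs 6: x=-1 → posterior Inverse-Gamma(24/5, 283/16)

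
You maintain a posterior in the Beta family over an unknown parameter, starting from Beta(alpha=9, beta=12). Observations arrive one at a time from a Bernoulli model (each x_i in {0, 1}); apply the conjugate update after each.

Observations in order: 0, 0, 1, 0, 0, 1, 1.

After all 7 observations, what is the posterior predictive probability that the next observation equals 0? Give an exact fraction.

4/7

obs 1: x=0 → posterior Beta(9, 13)
obs 2: x=0 → posterior Beta(9, 14)
obs 3: x=1 → posterior Beta(10, 14)
obs 4: x=0 → posterior Beta(10, 15)
obs 5: x=0 → posterior Beta(10, 16)
obs 6: x=1 → posterior Beta(11, 16)
obs 7: x=1 → posterior Beta(12, 16)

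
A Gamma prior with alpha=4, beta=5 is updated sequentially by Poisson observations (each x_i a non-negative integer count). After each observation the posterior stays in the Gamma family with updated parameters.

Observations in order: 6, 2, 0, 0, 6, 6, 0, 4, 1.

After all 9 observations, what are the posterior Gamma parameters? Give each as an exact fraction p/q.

obs 1: x=6 → posterior Gamma(10, 6)
obs 2: x=2 → posterior Gamma(12, 7)
obs 3: x=0 → posterior Gamma(12, 8)
obs 4: x=0 → posterior Gamma(12, 9)
obs 5: x=6 → posterior Gamma(18, 10)
obs 6: x=6 → posterior Gamma(24, 11)
obs 7: x=0 → posterior Gamma(24, 12)
obs 8: x=4 → posterior Gamma(28, 13)
obs 9: x=1 → posterior Gamma(29, 14)

alpha=29, beta=14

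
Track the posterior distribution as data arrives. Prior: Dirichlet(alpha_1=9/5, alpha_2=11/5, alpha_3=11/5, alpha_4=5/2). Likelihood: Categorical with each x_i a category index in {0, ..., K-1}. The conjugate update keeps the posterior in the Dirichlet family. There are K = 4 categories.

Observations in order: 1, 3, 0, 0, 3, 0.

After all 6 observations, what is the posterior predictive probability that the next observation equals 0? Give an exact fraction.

obs 1: x=1 → posterior Dirichlet(9/5, 16/5, 11/5, 5/2)
obs 2: x=3 → posterior Dirichlet(9/5, 16/5, 11/5, 7/2)
obs 3: x=0 → posterior Dirichlet(14/5, 16/5, 11/5, 7/2)
obs 4: x=0 → posterior Dirichlet(19/5, 16/5, 11/5, 7/2)
obs 5: x=3 → posterior Dirichlet(19/5, 16/5, 11/5, 9/2)
obs 6: x=0 → posterior Dirichlet(24/5, 16/5, 11/5, 9/2)

16/49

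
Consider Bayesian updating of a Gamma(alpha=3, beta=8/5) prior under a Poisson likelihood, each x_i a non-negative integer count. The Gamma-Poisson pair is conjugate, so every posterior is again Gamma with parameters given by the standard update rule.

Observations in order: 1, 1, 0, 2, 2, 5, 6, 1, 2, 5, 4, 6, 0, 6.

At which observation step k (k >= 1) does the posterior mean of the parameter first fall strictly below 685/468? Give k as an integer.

obs 1: x=1 → posterior Gamma(4, 13/5)
obs 2: x=1 → posterior Gamma(5, 18/5)
obs 3: x=0 → posterior Gamma(5, 23/5)
obs 4: x=2 → posterior Gamma(7, 28/5)
obs 5: x=2 → posterior Gamma(9, 33/5)
obs 6: x=5 → posterior Gamma(14, 38/5)
obs 7: x=6 → posterior Gamma(20, 43/5)
obs 8: x=1 → posterior Gamma(21, 48/5)
obs 9: x=2 → posterior Gamma(23, 53/5)
obs 10: x=5 → posterior Gamma(28, 58/5)
obs 11: x=4 → posterior Gamma(32, 63/5)
obs 12: x=6 → posterior Gamma(38, 68/5)
obs 13: x=0 → posterior Gamma(38, 73/5)
obs 14: x=6 → posterior Gamma(44, 78/5)

k = 2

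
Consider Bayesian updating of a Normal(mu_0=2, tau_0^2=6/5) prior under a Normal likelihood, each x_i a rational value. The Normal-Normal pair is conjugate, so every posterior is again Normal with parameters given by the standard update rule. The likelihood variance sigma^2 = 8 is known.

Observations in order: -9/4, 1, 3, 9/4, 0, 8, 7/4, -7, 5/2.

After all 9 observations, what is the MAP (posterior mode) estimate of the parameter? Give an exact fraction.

271/188

obs 1: x=-9/4 → posterior Normal(133/92, 24/23)
obs 2: x=1 → posterior Normal(145/104, 12/13)
obs 3: x=3 → posterior Normal(181/116, 24/29)
obs 4: x=9/4 → posterior Normal(13/8, 3/4)
obs 5: x=0 → posterior Normal(52/35, 24/35)
obs 6: x=8 → posterior Normal(2, 12/19)
obs 7: x=7/4 → posterior Normal(325/164, 24/41)
obs 8: x=-7 → posterior Normal(241/176, 6/11)
obs 9: x=5/2 → posterior Normal(271/188, 24/47)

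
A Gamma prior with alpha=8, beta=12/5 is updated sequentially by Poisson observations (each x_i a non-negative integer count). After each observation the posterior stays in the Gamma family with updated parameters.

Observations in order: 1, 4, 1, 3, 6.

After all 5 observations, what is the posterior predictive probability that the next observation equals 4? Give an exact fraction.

obs 1: x=1 → posterior Gamma(9, 17/5)
obs 2: x=4 → posterior Gamma(13, 22/5)
obs 3: x=1 → posterior Gamma(14, 27/5)
obs 4: x=3 → posterior Gamma(17, 32/5)
obs 5: x=6 → posterior Gamma(23, 37/5)

5471808224766389284716700079777913825734375/33627985004203049960855464228193692784001024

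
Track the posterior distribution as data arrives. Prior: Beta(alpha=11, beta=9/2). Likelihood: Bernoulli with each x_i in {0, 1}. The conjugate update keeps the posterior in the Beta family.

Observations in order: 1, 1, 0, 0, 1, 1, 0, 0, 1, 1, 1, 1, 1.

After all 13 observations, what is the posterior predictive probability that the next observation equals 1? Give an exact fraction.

40/57

obs 1: x=1 → posterior Beta(12, 9/2)
obs 2: x=1 → posterior Beta(13, 9/2)
obs 3: x=0 → posterior Beta(13, 11/2)
obs 4: x=0 → posterior Beta(13, 13/2)
obs 5: x=1 → posterior Beta(14, 13/2)
obs 6: x=1 → posterior Beta(15, 13/2)
obs 7: x=0 → posterior Beta(15, 15/2)
obs 8: x=0 → posterior Beta(15, 17/2)
obs 9: x=1 → posterior Beta(16, 17/2)
obs 10: x=1 → posterior Beta(17, 17/2)
obs 11: x=1 → posterior Beta(18, 17/2)
obs 12: x=1 → posterior Beta(19, 17/2)
obs 13: x=1 → posterior Beta(20, 17/2)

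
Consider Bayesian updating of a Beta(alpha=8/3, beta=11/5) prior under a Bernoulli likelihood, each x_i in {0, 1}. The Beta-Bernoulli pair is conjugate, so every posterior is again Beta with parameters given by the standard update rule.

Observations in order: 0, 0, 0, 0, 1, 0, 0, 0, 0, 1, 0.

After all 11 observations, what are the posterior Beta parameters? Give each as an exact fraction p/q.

alpha=14/3, beta=56/5

obs 1: x=0 → posterior Beta(8/3, 16/5)
obs 2: x=0 → posterior Beta(8/3, 21/5)
obs 3: x=0 → posterior Beta(8/3, 26/5)
obs 4: x=0 → posterior Beta(8/3, 31/5)
obs 5: x=1 → posterior Beta(11/3, 31/5)
obs 6: x=0 → posterior Beta(11/3, 36/5)
obs 7: x=0 → posterior Beta(11/3, 41/5)
obs 8: x=0 → posterior Beta(11/3, 46/5)
obs 9: x=0 → posterior Beta(11/3, 51/5)
obs 10: x=1 → posterior Beta(14/3, 51/5)
obs 11: x=0 → posterior Beta(14/3, 56/5)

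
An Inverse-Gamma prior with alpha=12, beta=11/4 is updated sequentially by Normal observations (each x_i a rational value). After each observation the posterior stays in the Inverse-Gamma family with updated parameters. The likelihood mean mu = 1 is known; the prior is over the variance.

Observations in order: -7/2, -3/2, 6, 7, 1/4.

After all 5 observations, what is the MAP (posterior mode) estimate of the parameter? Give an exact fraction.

obs 1: x=-7/2 → posterior Inverse-Gamma(25/2, 103/8)
obs 2: x=-3/2 → posterior Inverse-Gamma(13, 16)
obs 3: x=6 → posterior Inverse-Gamma(27/2, 57/2)
obs 4: x=7 → posterior Inverse-Gamma(14, 93/2)
obs 5: x=1/4 → posterior Inverse-Gamma(29/2, 1497/32)

1497/496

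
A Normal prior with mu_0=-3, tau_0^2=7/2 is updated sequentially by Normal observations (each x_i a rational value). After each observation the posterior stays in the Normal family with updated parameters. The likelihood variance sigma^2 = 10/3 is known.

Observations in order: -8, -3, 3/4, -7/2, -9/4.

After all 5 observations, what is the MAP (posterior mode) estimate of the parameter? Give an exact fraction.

obs 1: x=-8 → posterior Normal(-228/41, 70/41)
obs 2: x=-3 → posterior Normal(-291/62, 35/31)
obs 3: x=3/4 → posterior Normal(-1101/332, 70/83)
obs 4: x=-7/2 → posterior Normal(-1395/416, 35/52)
obs 5: x=-9/4 → posterior Normal(-396/125, 14/25)

-396/125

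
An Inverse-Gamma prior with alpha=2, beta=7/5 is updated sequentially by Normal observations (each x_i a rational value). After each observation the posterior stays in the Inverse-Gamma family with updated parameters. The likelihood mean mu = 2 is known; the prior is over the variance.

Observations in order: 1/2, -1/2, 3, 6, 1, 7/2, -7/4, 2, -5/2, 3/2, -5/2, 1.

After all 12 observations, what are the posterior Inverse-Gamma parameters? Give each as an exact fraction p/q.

obs 1: x=1/2 → posterior Inverse-Gamma(5/2, 101/40)
obs 2: x=-1/2 → posterior Inverse-Gamma(3, 113/20)
obs 3: x=3 → posterior Inverse-Gamma(7/2, 123/20)
obs 4: x=6 → posterior Inverse-Gamma(4, 283/20)
obs 5: x=1 → posterior Inverse-Gamma(9/2, 293/20)
obs 6: x=7/2 → posterior Inverse-Gamma(5, 631/40)
obs 7: x=-7/4 → posterior Inverse-Gamma(11/2, 3649/160)
obs 8: x=2 → posterior Inverse-Gamma(6, 3649/160)
obs 9: x=-5/2 → posterior Inverse-Gamma(13/2, 5269/160)
obs 10: x=3/2 → posterior Inverse-Gamma(7, 5289/160)
obs 11: x=-5/2 → posterior Inverse-Gamma(15/2, 6909/160)
obs 12: x=1 → posterior Inverse-Gamma(8, 6989/160)

alpha=8, beta=6989/160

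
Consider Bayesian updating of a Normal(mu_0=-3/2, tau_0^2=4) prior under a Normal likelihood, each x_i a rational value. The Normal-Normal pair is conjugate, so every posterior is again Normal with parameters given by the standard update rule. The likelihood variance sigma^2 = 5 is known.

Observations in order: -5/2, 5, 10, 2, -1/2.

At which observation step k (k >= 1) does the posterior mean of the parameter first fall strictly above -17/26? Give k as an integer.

k = 2

obs 1: x=-5/2 → posterior Normal(-35/18, 20/9)
obs 2: x=5 → posterior Normal(5/26, 20/13)
obs 3: x=10 → posterior Normal(5/2, 20/17)
obs 4: x=2 → posterior Normal(101/42, 20/21)
obs 5: x=-1/2 → posterior Normal(97/50, 4/5)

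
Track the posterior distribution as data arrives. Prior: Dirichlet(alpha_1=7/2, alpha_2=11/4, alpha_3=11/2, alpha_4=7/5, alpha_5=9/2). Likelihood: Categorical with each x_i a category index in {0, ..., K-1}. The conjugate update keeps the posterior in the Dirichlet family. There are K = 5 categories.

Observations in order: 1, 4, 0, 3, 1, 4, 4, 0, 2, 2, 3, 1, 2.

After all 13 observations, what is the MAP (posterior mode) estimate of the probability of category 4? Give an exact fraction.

130/513

obs 1: x=1 → posterior Dirichlet(7/2, 15/4, 11/2, 7/5, 9/2)
obs 2: x=4 → posterior Dirichlet(7/2, 15/4, 11/2, 7/5, 11/2)
obs 3: x=0 → posterior Dirichlet(9/2, 15/4, 11/2, 7/5, 11/2)
obs 4: x=3 → posterior Dirichlet(9/2, 15/4, 11/2, 12/5, 11/2)
obs 5: x=1 → posterior Dirichlet(9/2, 19/4, 11/2, 12/5, 11/2)
obs 6: x=4 → posterior Dirichlet(9/2, 19/4, 11/2, 12/5, 13/2)
obs 7: x=4 → posterior Dirichlet(9/2, 19/4, 11/2, 12/5, 15/2)
obs 8: x=0 → posterior Dirichlet(11/2, 19/4, 11/2, 12/5, 15/2)
obs 9: x=2 → posterior Dirichlet(11/2, 19/4, 13/2, 12/5, 15/2)
obs 10: x=2 → posterior Dirichlet(11/2, 19/4, 15/2, 12/5, 15/2)
obs 11: x=3 → posterior Dirichlet(11/2, 19/4, 15/2, 17/5, 15/2)
obs 12: x=1 → posterior Dirichlet(11/2, 23/4, 15/2, 17/5, 15/2)
obs 13: x=2 → posterior Dirichlet(11/2, 23/4, 17/2, 17/5, 15/2)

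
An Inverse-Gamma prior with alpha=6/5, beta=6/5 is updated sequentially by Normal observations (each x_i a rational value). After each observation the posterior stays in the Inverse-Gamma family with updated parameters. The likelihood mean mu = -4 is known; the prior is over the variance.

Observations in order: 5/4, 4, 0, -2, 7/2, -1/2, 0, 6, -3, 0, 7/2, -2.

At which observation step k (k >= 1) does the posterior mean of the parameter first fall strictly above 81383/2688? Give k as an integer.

k = 2

obs 1: x=5/4 → posterior Inverse-Gamma(17/10, 2397/160)
obs 2: x=4 → posterior Inverse-Gamma(11/5, 7517/160)
obs 3: x=0 → posterior Inverse-Gamma(27/10, 8797/160)
obs 4: x=-2 → posterior Inverse-Gamma(16/5, 9117/160)
obs 5: x=7/2 → posterior Inverse-Gamma(37/10, 13617/160)
obs 6: x=-1/2 → posterior Inverse-Gamma(21/5, 14597/160)
obs 7: x=0 → posterior Inverse-Gamma(47/10, 15877/160)
obs 8: x=6 → posterior Inverse-Gamma(26/5, 23877/160)
obs 9: x=-3 → posterior Inverse-Gamma(57/10, 23957/160)
obs 10: x=0 → posterior Inverse-Gamma(31/5, 25237/160)
obs 11: x=7/2 → posterior Inverse-Gamma(67/10, 29737/160)
obs 12: x=-2 → posterior Inverse-Gamma(36/5, 30057/160)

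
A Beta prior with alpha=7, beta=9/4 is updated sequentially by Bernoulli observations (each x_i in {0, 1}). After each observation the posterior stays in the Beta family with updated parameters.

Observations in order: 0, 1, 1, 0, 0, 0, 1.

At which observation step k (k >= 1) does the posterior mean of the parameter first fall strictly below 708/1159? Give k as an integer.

k = 6

obs 1: x=0 → posterior Beta(7, 13/4)
obs 2: x=1 → posterior Beta(8, 13/4)
obs 3: x=1 → posterior Beta(9, 13/4)
obs 4: x=0 → posterior Beta(9, 17/4)
obs 5: x=0 → posterior Beta(9, 21/4)
obs 6: x=0 → posterior Beta(9, 25/4)
obs 7: x=1 → posterior Beta(10, 25/4)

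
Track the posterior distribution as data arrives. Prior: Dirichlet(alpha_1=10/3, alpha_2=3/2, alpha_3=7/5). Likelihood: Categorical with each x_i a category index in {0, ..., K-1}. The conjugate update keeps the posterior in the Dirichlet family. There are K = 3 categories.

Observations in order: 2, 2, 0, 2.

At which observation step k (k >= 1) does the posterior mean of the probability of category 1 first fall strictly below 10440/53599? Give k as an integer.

k = 2

obs 1: x=2 → posterior Dirichlet(10/3, 3/2, 12/5)
obs 2: x=2 → posterior Dirichlet(10/3, 3/2, 17/5)
obs 3: x=0 → posterior Dirichlet(13/3, 3/2, 17/5)
obs 4: x=2 → posterior Dirichlet(13/3, 3/2, 22/5)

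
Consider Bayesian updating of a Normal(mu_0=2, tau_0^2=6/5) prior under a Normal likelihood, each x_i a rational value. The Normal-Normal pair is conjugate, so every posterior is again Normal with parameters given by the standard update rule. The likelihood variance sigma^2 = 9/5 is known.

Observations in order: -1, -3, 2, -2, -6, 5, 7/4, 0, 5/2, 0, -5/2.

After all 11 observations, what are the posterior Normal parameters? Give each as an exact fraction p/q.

obs 1: x=-1 → posterior Normal(4/5, 18/25)
obs 2: x=-3 → posterior Normal(-2/7, 18/35)
obs 3: x=2 → posterior Normal(2/9, 2/5)
obs 4: x=-2 → posterior Normal(-2/11, 18/55)
obs 5: x=-6 → posterior Normal(-14/13, 18/65)
obs 6: x=5 → posterior Normal(-4/15, 6/25)
obs 7: x=7/4 → posterior Normal(-1/34, 18/85)
obs 8: x=0 → posterior Normal(-1/38, 18/95)
obs 9: x=5/2 → posterior Normal(3/14, 6/35)
obs 10: x=0 → posterior Normal(9/46, 18/115)
obs 11: x=-5/2 → posterior Normal(-1/50, 18/125)

mu_0=-1/50, tau_0^2=18/125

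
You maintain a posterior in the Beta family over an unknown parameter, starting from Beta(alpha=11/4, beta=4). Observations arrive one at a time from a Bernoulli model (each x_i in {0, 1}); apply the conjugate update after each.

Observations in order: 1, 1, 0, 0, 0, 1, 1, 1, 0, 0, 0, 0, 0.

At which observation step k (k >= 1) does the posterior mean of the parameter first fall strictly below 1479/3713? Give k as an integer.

k = 13

obs 1: x=1 → posterior Beta(15/4, 4)
obs 2: x=1 → posterior Beta(19/4, 4)
obs 3: x=0 → posterior Beta(19/4, 5)
obs 4: x=0 → posterior Beta(19/4, 6)
obs 5: x=0 → posterior Beta(19/4, 7)
obs 6: x=1 → posterior Beta(23/4, 7)
obs 7: x=1 → posterior Beta(27/4, 7)
obs 8: x=1 → posterior Beta(31/4, 7)
obs 9: x=0 → posterior Beta(31/4, 8)
obs 10: x=0 → posterior Beta(31/4, 9)
obs 11: x=0 → posterior Beta(31/4, 10)
obs 12: x=0 → posterior Beta(31/4, 11)
obs 13: x=0 → posterior Beta(31/4, 12)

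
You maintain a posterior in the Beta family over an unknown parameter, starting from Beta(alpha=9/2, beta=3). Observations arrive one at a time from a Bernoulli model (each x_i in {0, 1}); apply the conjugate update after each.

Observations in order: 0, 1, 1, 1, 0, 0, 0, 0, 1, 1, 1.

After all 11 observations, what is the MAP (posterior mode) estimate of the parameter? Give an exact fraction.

19/33

obs 1: x=0 → posterior Beta(9/2, 4)
obs 2: x=1 → posterior Beta(11/2, 4)
obs 3: x=1 → posterior Beta(13/2, 4)
obs 4: x=1 → posterior Beta(15/2, 4)
obs 5: x=0 → posterior Beta(15/2, 5)
obs 6: x=0 → posterior Beta(15/2, 6)
obs 7: x=0 → posterior Beta(15/2, 7)
obs 8: x=0 → posterior Beta(15/2, 8)
obs 9: x=1 → posterior Beta(17/2, 8)
obs 10: x=1 → posterior Beta(19/2, 8)
obs 11: x=1 → posterior Beta(21/2, 8)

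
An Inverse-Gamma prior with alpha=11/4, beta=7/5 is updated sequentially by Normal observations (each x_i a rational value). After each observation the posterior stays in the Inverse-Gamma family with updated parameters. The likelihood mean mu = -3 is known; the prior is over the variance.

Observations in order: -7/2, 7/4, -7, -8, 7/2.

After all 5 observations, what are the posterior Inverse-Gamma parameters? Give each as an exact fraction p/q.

obs 1: x=-7/2 → posterior Inverse-Gamma(13/4, 61/40)
obs 2: x=7/4 → posterior Inverse-Gamma(15/4, 2049/160)
obs 3: x=-7 → posterior Inverse-Gamma(17/4, 3329/160)
obs 4: x=-8 → posterior Inverse-Gamma(19/4, 5329/160)
obs 5: x=7/2 → posterior Inverse-Gamma(21/4, 8709/160)

alpha=21/4, beta=8709/160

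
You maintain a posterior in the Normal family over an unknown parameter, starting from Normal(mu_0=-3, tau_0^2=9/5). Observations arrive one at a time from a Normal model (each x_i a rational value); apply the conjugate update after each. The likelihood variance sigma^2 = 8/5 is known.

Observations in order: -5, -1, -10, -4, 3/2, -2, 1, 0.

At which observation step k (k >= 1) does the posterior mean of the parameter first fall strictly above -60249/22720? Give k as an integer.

k = 8

obs 1: x=-5 → posterior Normal(-69/17, 72/85)
obs 2: x=-1 → posterior Normal(-3, 36/65)
obs 3: x=-10 → posterior Normal(-24/5, 72/175)
obs 4: x=-4 → posterior Normal(-51/11, 18/55)
obs 5: x=3/2 → posterior Normal(-381/106, 72/265)
obs 6: x=-2 → posterior Normal(-417/124, 36/155)
obs 7: x=1 → posterior Normal(-399/142, 72/355)
obs 8: x=0 → posterior Normal(-399/160, 9/50)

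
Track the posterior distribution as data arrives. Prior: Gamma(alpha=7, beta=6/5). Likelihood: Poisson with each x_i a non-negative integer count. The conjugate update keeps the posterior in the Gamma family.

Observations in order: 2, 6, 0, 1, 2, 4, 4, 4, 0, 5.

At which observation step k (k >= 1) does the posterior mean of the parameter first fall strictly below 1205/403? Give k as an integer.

obs 1: x=2 → posterior Gamma(9, 11/5)
obs 2: x=6 → posterior Gamma(15, 16/5)
obs 3: x=0 → posterior Gamma(15, 21/5)
obs 4: x=1 → posterior Gamma(16, 26/5)
obs 5: x=2 → posterior Gamma(18, 31/5)
obs 6: x=4 → posterior Gamma(22, 36/5)
obs 7: x=4 → posterior Gamma(26, 41/5)
obs 8: x=4 → posterior Gamma(30, 46/5)
obs 9: x=0 → posterior Gamma(30, 51/5)
obs 10: x=5 → posterior Gamma(35, 56/5)

k = 5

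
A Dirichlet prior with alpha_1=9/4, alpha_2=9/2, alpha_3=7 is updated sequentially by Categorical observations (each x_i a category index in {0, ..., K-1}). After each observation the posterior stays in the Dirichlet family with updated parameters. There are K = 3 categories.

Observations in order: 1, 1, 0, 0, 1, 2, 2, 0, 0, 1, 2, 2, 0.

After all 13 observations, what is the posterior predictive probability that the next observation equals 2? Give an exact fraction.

44/107

obs 1: x=1 → posterior Dirichlet(9/4, 11/2, 7)
obs 2: x=1 → posterior Dirichlet(9/4, 13/2, 7)
obs 3: x=0 → posterior Dirichlet(13/4, 13/2, 7)
obs 4: x=0 → posterior Dirichlet(17/4, 13/2, 7)
obs 5: x=1 → posterior Dirichlet(17/4, 15/2, 7)
obs 6: x=2 → posterior Dirichlet(17/4, 15/2, 8)
obs 7: x=2 → posterior Dirichlet(17/4, 15/2, 9)
obs 8: x=0 → posterior Dirichlet(21/4, 15/2, 9)
obs 9: x=0 → posterior Dirichlet(25/4, 15/2, 9)
obs 10: x=1 → posterior Dirichlet(25/4, 17/2, 9)
obs 11: x=2 → posterior Dirichlet(25/4, 17/2, 10)
obs 12: x=2 → posterior Dirichlet(25/4, 17/2, 11)
obs 13: x=0 → posterior Dirichlet(29/4, 17/2, 11)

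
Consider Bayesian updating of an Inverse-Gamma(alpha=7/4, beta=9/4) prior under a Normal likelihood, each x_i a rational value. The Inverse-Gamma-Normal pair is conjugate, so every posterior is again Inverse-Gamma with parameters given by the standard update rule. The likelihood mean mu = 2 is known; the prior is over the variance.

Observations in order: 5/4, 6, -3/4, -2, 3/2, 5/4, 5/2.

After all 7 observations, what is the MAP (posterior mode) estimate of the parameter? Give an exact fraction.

731/200

obs 1: x=5/4 → posterior Inverse-Gamma(9/4, 81/32)
obs 2: x=6 → posterior Inverse-Gamma(11/4, 337/32)
obs 3: x=-3/4 → posterior Inverse-Gamma(13/4, 229/16)
obs 4: x=-2 → posterior Inverse-Gamma(15/4, 357/16)
obs 5: x=3/2 → posterior Inverse-Gamma(17/4, 359/16)
obs 6: x=5/4 → posterior Inverse-Gamma(19/4, 727/32)
obs 7: x=5/2 → posterior Inverse-Gamma(21/4, 731/32)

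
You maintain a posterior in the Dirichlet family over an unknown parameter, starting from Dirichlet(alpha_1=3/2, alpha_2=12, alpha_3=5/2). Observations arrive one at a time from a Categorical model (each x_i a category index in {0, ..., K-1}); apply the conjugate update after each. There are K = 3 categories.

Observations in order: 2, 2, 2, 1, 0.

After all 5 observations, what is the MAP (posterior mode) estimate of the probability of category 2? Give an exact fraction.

obs 1: x=2 → posterior Dirichlet(3/2, 12, 7/2)
obs 2: x=2 → posterior Dirichlet(3/2, 12, 9/2)
obs 3: x=2 → posterior Dirichlet(3/2, 12, 11/2)
obs 4: x=1 → posterior Dirichlet(3/2, 13, 11/2)
obs 5: x=0 → posterior Dirichlet(5/2, 13, 11/2)

1/4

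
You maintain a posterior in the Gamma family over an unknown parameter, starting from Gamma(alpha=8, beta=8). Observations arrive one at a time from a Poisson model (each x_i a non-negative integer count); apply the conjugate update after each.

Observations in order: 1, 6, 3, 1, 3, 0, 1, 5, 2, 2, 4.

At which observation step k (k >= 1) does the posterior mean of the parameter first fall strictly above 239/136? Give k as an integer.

obs 1: x=1 → posterior Gamma(9, 9)
obs 2: x=6 → posterior Gamma(15, 10)
obs 3: x=3 → posterior Gamma(18, 11)
obs 4: x=1 → posterior Gamma(19, 12)
obs 5: x=3 → posterior Gamma(22, 13)
obs 6: x=0 → posterior Gamma(22, 14)
obs 7: x=1 → posterior Gamma(23, 15)
obs 8: x=5 → posterior Gamma(28, 16)
obs 9: x=2 → posterior Gamma(30, 17)
obs 10: x=2 → posterior Gamma(32, 18)
obs 11: x=4 → posterior Gamma(36, 19)

k = 9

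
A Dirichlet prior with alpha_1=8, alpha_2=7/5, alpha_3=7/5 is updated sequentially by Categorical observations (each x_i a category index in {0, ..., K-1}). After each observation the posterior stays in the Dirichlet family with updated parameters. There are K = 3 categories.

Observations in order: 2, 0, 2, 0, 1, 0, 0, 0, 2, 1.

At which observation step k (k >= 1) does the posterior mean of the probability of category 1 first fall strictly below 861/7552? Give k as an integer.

k = 2

obs 1: x=2 → posterior Dirichlet(8, 7/5, 12/5)
obs 2: x=0 → posterior Dirichlet(9, 7/5, 12/5)
obs 3: x=2 → posterior Dirichlet(9, 7/5, 17/5)
obs 4: x=0 → posterior Dirichlet(10, 7/5, 17/5)
obs 5: x=1 → posterior Dirichlet(10, 12/5, 17/5)
obs 6: x=0 → posterior Dirichlet(11, 12/5, 17/5)
obs 7: x=0 → posterior Dirichlet(12, 12/5, 17/5)
obs 8: x=0 → posterior Dirichlet(13, 12/5, 17/5)
obs 9: x=2 → posterior Dirichlet(13, 12/5, 22/5)
obs 10: x=1 → posterior Dirichlet(13, 17/5, 22/5)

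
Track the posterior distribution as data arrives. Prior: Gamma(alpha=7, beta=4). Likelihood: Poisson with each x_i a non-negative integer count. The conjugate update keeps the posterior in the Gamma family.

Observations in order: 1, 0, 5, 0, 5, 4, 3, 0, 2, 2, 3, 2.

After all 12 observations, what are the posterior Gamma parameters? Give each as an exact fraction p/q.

alpha=34, beta=16

obs 1: x=1 → posterior Gamma(8, 5)
obs 2: x=0 → posterior Gamma(8, 6)
obs 3: x=5 → posterior Gamma(13, 7)
obs 4: x=0 → posterior Gamma(13, 8)
obs 5: x=5 → posterior Gamma(18, 9)
obs 6: x=4 → posterior Gamma(22, 10)
obs 7: x=3 → posterior Gamma(25, 11)
obs 8: x=0 → posterior Gamma(25, 12)
obs 9: x=2 → posterior Gamma(27, 13)
obs 10: x=2 → posterior Gamma(29, 14)
obs 11: x=3 → posterior Gamma(32, 15)
obs 12: x=2 → posterior Gamma(34, 16)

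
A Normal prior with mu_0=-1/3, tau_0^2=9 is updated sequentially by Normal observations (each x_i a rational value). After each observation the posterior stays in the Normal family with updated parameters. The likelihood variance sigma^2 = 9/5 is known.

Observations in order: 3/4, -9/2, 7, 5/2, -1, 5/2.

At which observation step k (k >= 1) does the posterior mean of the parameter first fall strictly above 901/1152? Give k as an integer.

k = 3

obs 1: x=3/4 → posterior Normal(41/72, 3/2)
obs 2: x=-9/2 → posterior Normal(-229/132, 9/11)
obs 3: x=7 → posterior Normal(191/192, 9/16)
obs 4: x=5/2 → posterior Normal(341/252, 3/7)
obs 5: x=-1 → posterior Normal(281/312, 9/26)
obs 6: x=5/2 → posterior Normal(431/372, 9/31)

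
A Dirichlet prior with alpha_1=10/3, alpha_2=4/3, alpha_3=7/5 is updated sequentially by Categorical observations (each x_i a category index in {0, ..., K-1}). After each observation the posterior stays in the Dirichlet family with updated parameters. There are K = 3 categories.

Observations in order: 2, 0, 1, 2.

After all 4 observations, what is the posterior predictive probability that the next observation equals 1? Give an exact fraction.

obs 1: x=2 → posterior Dirichlet(10/3, 4/3, 12/5)
obs 2: x=0 → posterior Dirichlet(13/3, 4/3, 12/5)
obs 3: x=1 → posterior Dirichlet(13/3, 7/3, 12/5)
obs 4: x=2 → posterior Dirichlet(13/3, 7/3, 17/5)

35/151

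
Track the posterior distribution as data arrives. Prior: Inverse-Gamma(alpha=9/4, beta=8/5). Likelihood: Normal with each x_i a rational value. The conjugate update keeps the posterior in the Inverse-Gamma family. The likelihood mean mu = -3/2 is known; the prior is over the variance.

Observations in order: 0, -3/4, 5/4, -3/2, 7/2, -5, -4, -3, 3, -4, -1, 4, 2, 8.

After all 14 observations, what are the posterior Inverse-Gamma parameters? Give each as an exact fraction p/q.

obs 1: x=0 → posterior Inverse-Gamma(11/4, 109/40)
obs 2: x=-3/4 → posterior Inverse-Gamma(13/4, 481/160)
obs 3: x=5/4 → posterior Inverse-Gamma(15/4, 543/80)
obs 4: x=-3/2 → posterior Inverse-Gamma(17/4, 543/80)
obs 5: x=7/2 → posterior Inverse-Gamma(19/4, 1543/80)
obs 6: x=-5 → posterior Inverse-Gamma(21/4, 2033/80)
obs 7: x=-4 → posterior Inverse-Gamma(23/4, 2283/80)
obs 8: x=-3 → posterior Inverse-Gamma(25/4, 2373/80)
obs 9: x=3 → posterior Inverse-Gamma(27/4, 3183/80)
obs 10: x=-4 → posterior Inverse-Gamma(29/4, 3433/80)
obs 11: x=-1 → posterior Inverse-Gamma(31/4, 3443/80)
obs 12: x=4 → posterior Inverse-Gamma(33/4, 4653/80)
obs 13: x=2 → posterior Inverse-Gamma(35/4, 5143/80)
obs 14: x=8 → posterior Inverse-Gamma(37/4, 8753/80)

alpha=37/4, beta=8753/80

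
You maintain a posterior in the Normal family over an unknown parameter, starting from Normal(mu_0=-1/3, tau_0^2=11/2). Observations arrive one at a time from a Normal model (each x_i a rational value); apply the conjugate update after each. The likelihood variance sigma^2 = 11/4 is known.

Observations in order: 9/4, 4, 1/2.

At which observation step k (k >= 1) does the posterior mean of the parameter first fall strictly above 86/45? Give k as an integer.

obs 1: x=9/4 → posterior Normal(25/18, 11/6)
obs 2: x=4 → posterior Normal(73/30, 11/10)
obs 3: x=1/2 → posterior Normal(79/42, 11/14)

k = 2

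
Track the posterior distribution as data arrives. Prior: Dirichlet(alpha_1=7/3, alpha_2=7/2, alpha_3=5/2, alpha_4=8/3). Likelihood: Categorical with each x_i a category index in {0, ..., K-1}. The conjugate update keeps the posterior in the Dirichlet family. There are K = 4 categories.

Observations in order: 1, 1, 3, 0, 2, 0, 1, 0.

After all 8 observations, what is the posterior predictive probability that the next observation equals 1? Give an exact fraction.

obs 1: x=1 → posterior Dirichlet(7/3, 9/2, 5/2, 8/3)
obs 2: x=1 → posterior Dirichlet(7/3, 11/2, 5/2, 8/3)
obs 3: x=3 → posterior Dirichlet(7/3, 11/2, 5/2, 11/3)
obs 4: x=0 → posterior Dirichlet(10/3, 11/2, 5/2, 11/3)
obs 5: x=2 → posterior Dirichlet(10/3, 11/2, 7/2, 11/3)
obs 6: x=0 → posterior Dirichlet(13/3, 11/2, 7/2, 11/3)
obs 7: x=1 → posterior Dirichlet(13/3, 13/2, 7/2, 11/3)
obs 8: x=0 → posterior Dirichlet(16/3, 13/2, 7/2, 11/3)

13/38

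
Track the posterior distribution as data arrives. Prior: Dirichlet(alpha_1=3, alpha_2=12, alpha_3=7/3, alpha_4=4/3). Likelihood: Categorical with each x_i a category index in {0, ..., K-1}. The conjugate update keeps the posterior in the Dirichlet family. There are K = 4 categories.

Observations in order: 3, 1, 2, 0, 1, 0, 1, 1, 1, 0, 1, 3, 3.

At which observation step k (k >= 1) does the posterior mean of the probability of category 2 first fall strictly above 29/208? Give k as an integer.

k = 3

obs 1: x=3 → posterior Dirichlet(3, 12, 7/3, 7/3)
obs 2: x=1 → posterior Dirichlet(3, 13, 7/3, 7/3)
obs 3: x=2 → posterior Dirichlet(3, 13, 10/3, 7/3)
obs 4: x=0 → posterior Dirichlet(4, 13, 10/3, 7/3)
obs 5: x=1 → posterior Dirichlet(4, 14, 10/3, 7/3)
obs 6: x=0 → posterior Dirichlet(5, 14, 10/3, 7/3)
obs 7: x=1 → posterior Dirichlet(5, 15, 10/3, 7/3)
obs 8: x=1 → posterior Dirichlet(5, 16, 10/3, 7/3)
obs 9: x=1 → posterior Dirichlet(5, 17, 10/3, 7/3)
obs 10: x=0 → posterior Dirichlet(6, 17, 10/3, 7/3)
obs 11: x=1 → posterior Dirichlet(6, 18, 10/3, 7/3)
obs 12: x=3 → posterior Dirichlet(6, 18, 10/3, 10/3)
obs 13: x=3 → posterior Dirichlet(6, 18, 10/3, 13/3)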